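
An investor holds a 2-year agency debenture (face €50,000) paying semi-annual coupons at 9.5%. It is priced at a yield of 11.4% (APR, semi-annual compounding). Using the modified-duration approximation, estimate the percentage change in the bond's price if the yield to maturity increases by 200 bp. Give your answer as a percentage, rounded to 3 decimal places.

Periodic yield y = 0.057. Modified duration first:
  t   CF        PV=CF/(1+0.057)^t    t·PV
  1     2,375.00     2,246.9253     2,246.9253
  2     2,375.00     2,125.7571     4,251.5142
  3     2,375.00     2,011.1231     6,033.3693
  4    52,375.00    41,958.8993   167,835.5971
  Σ                 48,342.7047   180,367.4059
P = 48,342.7047; D_Mac = 3.73102 half-year periods = 1.86551 yrs; D_mod = 1.86551/(1+0.057) = 1.76491 yrs.
ΔP/P ≈ -D_mod · Δy = -1.76491 × (+0.02) = -0.035298 = -3.5298%.

-3.530%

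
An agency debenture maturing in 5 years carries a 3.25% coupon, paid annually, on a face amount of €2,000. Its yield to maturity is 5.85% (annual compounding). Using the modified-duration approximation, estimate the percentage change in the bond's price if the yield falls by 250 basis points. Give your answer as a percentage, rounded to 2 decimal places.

Periodic yield y = 0.0585. Modified duration first:
  t   CF        PV=CF/(1+0.0585)^t    t·PV
  1        65.00        61.4077        61.4077
  2        65.00        58.0138       116.0277
  3        65.00        54.8076       164.4228
  4        65.00        51.7786       207.1142
  5     2,065.00     1,554.0527     7,770.2635
  Σ                  1,780.0604     8,319.2359
P = 1,780.0604; D_Mac = 4.67357 yrs; D_mod = 4.67357/(1+0.0585) = 4.41528 yrs.
ΔP/P ≈ -D_mod · Δy = -4.41528 × (-0.025) = +0.110382 = +11.0382%.

+11.04%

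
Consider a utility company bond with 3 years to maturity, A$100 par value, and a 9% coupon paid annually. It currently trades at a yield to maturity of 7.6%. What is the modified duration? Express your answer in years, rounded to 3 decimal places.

Periodic yield y = 0.076. First find Macaulay duration:
  t   CF        PV=CF/(1+0.076)^t    t·PV
  1         9.00         8.3643         8.3643
  2         9.00         7.7735        15.5470
  3       109.00        87.4963       262.4889
  Σ                    103.6341       286.4003
P = 103.6341; Macaulay duration = 286.4003 / 103.6341 = 2.76357 years.
Modified duration = D_Mac / (1 + y) = 2.76357 / 1.076 = 2.56837 years.

2.568 years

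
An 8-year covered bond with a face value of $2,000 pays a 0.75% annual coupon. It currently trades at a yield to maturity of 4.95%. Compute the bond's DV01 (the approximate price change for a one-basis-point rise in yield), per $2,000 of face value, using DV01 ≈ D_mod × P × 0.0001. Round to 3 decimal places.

Periodic yield y = 0.0495.
  t   CF        PV=CF/(1+0.0495)^t    t·PV
  1        15.00        14.2925        14.2925
  2        15.00        13.6184        27.2368
  3        15.00        12.9761        38.9283
  4        15.00        12.3641        49.4563
  5        15.00        11.7809        58.9046
  6        15.00        11.2253        67.3516
  7        15.00        10.6958        74.8708
  8     2,015.00     1,369.0380    10,952.3041
  Σ                  1,455.9911    11,283.3449
P = 1,455.9911; D_Mac = 7.74960 yrs; D_mod = 7.38409 yrs.
DV01 ≈ 7.38409 × 1,455.9911 × 0.0001 = 1.075116.

$1.075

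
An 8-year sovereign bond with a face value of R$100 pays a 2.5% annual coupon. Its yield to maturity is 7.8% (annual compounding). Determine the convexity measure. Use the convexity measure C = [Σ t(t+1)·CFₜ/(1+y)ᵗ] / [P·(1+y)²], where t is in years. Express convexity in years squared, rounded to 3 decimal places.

53.715

With y = 0.078:
  t   CF        PV=CF/(1+0.078)^t    t·PV        t(t+1)·PV
  1         2.50         2.3191         2.3191           4.6382
  2         2.50         2.1513         4.3026          12.9078
  3         2.50         1.9956         5.9869          23.9478
  4         2.50         1.8512         7.4050          37.0250
  5         2.50         1.7173         8.5865          51.5190
  6         2.50         1.5930         9.5583          66.9078
  7         2.50         1.4778        10.3444          82.7555
  8       102.50        56.2048       449.6388       4,046.7491
  Σ                     69.3103       498.1416       4,326.4502
P = 69.3103.
Convexity = Σ t(t+1)·PV / [P·(1+y)²] = 4,326.4502 / (69.3103 × 1.162084) = 53.71512.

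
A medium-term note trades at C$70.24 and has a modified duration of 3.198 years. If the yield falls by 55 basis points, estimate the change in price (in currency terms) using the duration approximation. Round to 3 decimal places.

+C$1.235

Duration approximation: ΔP/P ≈ -D_mod · Δy = -3.198 × (-0.0055) = +0.017589.
ΔP ≈ 70.24 × (+0.017589) = +1.23545136.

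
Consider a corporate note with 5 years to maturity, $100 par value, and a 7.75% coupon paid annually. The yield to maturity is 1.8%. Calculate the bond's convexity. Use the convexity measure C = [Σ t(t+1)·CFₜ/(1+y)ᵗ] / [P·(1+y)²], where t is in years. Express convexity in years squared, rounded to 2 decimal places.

24.45

With y = 0.018:
  t   CF        PV=CF/(1+0.018)^t    t·PV        t(t+1)·PV
  1         7.75         7.6130         7.6130          15.2259
  2         7.75         7.4784        14.9567          44.8701
  3         7.75         7.3461        22.0384          88.1535
  4         7.75         7.2162        28.8649         144.3247
  5       107.75        98.5549       492.7747       2,956.6481
  Σ                    128.2086       566.2477       3,249.2224
P = 128.2086.
Convexity = Σ t(t+1)·PV / [P·(1+y)²] = 3,249.2224 / (128.2086 × 1.036324) = 24.45494.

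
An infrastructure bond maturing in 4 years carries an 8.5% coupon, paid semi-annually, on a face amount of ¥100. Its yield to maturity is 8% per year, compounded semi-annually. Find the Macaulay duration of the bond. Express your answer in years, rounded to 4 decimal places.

Periodic yield y = 0.04. Discount each cash flow and weight by its period:
  t   CF        PV=CF/(1+0.04)^t    t·PV
  1         4.25         4.0865         4.0865
  2         4.25         3.9294         7.8587
  3         4.25         3.7782        11.3347
  4         4.25         3.6329        14.5317
  5         4.25         3.4932        17.4660
  6         4.25         3.3588        20.1530
  7         4.25         3.2297        22.6076
  8       104.25        76.1745       609.3956
  Σ                    101.6832       707.4338
Price P = Σ PV = 101.6832.
Macaulay duration = Σ(t·PV) / P = 707.4338 / 101.6832 = 6.95723 half-year periods.
In years: 6.95723 / 2 = 3.47862 years.

3.4786 years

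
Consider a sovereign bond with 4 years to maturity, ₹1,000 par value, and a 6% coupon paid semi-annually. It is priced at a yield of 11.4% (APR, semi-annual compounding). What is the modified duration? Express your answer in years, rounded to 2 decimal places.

3.38 years

Periodic yield y = 0.057. First find Macaulay duration:
  t   CF        PV=CF/(1+0.057)^t    t·PV
  1        30.00        28.3822        28.3822
  2        30.00        26.8517        53.7033
  3        30.00        25.4037        76.2110
  4        30.00        24.0337        96.1349
  5        30.00        22.7377       113.6884
  6        30.00        21.5115       129.0692
  7        30.00        20.3515       142.4605
  8     1,030.00       661.0546     5,288.4367
  Σ                    830.3266     5,928.0863
P = 830.3266; Macaulay duration = 5,928.0863 / 830.3266 = 7.13946 half-year periods = 3.56973 years.
Modified duration = D_Mac / (1 + y) = 3.56973 / 1.057 = 3.37723 years.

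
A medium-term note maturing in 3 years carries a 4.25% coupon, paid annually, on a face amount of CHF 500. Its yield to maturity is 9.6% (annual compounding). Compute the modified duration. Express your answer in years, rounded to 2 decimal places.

Periodic yield y = 0.096. First find Macaulay duration:
  t   CF        PV=CF/(1+0.096)^t    t·PV
  1        21.25        19.3887        19.3887
  2        21.25        17.6904        35.3808
  3       521.25       395.9263     1,187.7790
  Σ                    433.0054     1,242.5485
P = 433.0054; Macaulay duration = 1,242.5485 / 433.0054 = 2.86959 years.
Modified duration = D_Mac / (1 + y) = 2.86959 / 1.096 = 2.61824 years.

2.62 years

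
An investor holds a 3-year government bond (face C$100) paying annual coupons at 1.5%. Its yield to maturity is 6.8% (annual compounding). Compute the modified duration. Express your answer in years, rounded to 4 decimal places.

2.7641 years

Periodic yield y = 0.068. First find Macaulay duration:
  t   CF        PV=CF/(1+0.068)^t    t·PV
  1         1.50         1.4045         1.4045
  2         1.50         1.3151         2.6301
  3       101.50        83.3206       249.9617
  Σ                     86.0401       253.9964
P = 86.0401; Macaulay duration = 253.9964 / 86.0401 = 2.95207 years.
Modified duration = D_Mac / (1 + y) = 2.95207 / 1.068 = 2.76411 years.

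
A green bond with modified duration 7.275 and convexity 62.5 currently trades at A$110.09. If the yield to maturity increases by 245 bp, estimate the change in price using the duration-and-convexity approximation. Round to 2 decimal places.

-A$17.56

Duration effect: -D_mod·Δy = -7.275 × (+0.0245) = -0.1782375
Convexity effect: ½·C·(Δy)² = 0.5 × 62.5 × (0.0245)² = +0.0187578125
ΔP/P ≈ -0.1782375 + 0.0187578125 = -0.1594796875
ΔP ≈ 110.09 × (-0.1594796875) = -17.557118796875.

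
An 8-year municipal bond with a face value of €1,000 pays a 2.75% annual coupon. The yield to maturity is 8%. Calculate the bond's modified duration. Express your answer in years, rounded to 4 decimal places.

Periodic yield y = 0.08. First find Macaulay duration:
  t   CF        PV=CF/(1+0.08)^t    t·PV
  1        27.50        25.4630        25.4630
  2        27.50        23.5768        47.1536
  3        27.50        21.8304        65.4912
  4        27.50        20.2133        80.8533
  5        27.50        18.7160        93.5802
  6        27.50        17.3297       103.9780
  7        27.50        16.0460       112.3219
  8     1,027.50       555.1263     4,441.0102
  Σ                    698.3015     4,969.8514
P = 698.3015; Macaulay duration = 4,969.8514 / 698.3015 = 7.11706 years.
Modified duration = D_Mac / (1 + y) = 7.11706 / 1.08 = 6.58987 years.

6.5899 years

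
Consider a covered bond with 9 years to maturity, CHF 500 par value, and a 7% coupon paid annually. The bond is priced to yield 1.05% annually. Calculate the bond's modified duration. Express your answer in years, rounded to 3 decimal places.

7.309 years

Periodic yield y = 0.0105. First find Macaulay duration:
  t   CF        PV=CF/(1+0.0105)^t    t·PV
  1        35.00        34.6363        34.6363
  2        35.00        34.2764        68.5528
  3        35.00        33.9203       101.7608
  4        35.00        33.5678       134.2712
  5        35.00        33.2190       166.0950
  6        35.00        32.8738       197.2429
  7        35.00        32.5322       227.7256
  8        35.00        32.1942       257.5535
  9       535.00       486.9977     4,382.9794
  Σ                    754.2177     5,570.8175
P = 754.2177; Macaulay duration = 5,570.8175 / 754.2177 = 7.38622 years.
Modified duration = D_Mac / (1 + y) = 7.38622 / 1.0105 = 7.30947 years.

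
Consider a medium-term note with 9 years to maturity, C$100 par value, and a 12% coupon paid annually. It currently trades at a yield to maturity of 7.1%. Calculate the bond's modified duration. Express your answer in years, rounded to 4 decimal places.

5.9465 years

Periodic yield y = 0.071. First find Macaulay duration:
  t   CF        PV=CF/(1+0.071)^t    t·PV
  1        12.00        11.2045        11.2045
  2        12.00        10.4617        20.9234
  3        12.00         9.7682        29.3045
  4        12.00         9.1206        36.4824
  5        12.00         8.5160        42.5798
  6        12.00         7.9514        47.7085
  7        12.00         7.4243        51.9700
  8        12.00         6.9321        55.4569
  9       112.00        60.4105       543.6949
  Σ                    131.7893       839.3249
P = 131.7893; Macaulay duration = 839.3249 / 131.7893 = 6.36869 years.
Modified duration = D_Mac / (1 + y) = 6.36869 / 1.071 = 5.94649 years.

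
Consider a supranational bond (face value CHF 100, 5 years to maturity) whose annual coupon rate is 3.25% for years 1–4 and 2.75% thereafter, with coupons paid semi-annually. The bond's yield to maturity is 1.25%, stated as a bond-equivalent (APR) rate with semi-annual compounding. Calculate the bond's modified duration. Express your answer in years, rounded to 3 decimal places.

4.645 years

Periodic yield y = 0.00625. First find Macaulay duration:
  t   CF        PV=CF/(1+0.00625)^t    t·PV
  1        1.625         1.6149         1.6149
  2        1.625         1.6049         3.2098
  3        1.625         1.5949         4.7847
  4        1.625         1.5850         6.3400
  5        1.625         1.5752         7.8758
  6        1.625         1.5654         9.3922
  7        1.625         1.5557        10.8896
  8        1.625         1.5460        12.3679
  9        1.375         1.3000        11.7002
  10     101.375        95.2515       952.5152
  Σ                    109.1934     1,020.6903
P = 109.1934; Macaulay duration = 1,020.6903 / 109.1934 = 9.34755 half-year periods = 4.67377 years.
Modified duration = D_Mac / (1 + y) = 4.67377 / 1.00625 = 4.64474 years.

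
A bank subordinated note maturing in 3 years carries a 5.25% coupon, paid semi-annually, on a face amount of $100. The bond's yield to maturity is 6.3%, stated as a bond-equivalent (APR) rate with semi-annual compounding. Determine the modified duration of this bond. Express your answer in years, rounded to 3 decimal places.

2.726 years

Periodic yield y = 0.0315. First find Macaulay duration:
  t   CF        PV=CF/(1+0.0315)^t    t·PV
  1        2.625         2.5448         2.5448
  2        2.625         2.4671         4.9342
  3        2.625         2.3918         7.1753
  4        2.625         2.3187         9.2750
  5        2.625         2.2479        11.2397
  6      102.625        85.1996       511.1979
  Σ                     97.1701       546.3669
P = 97.1701; Macaulay duration = 546.3669 / 97.1701 = 5.62279 half-year periods = 2.81140 years.
Modified duration = D_Mac / (1 + y) = 2.81140 / 1.0315 = 2.72554 years.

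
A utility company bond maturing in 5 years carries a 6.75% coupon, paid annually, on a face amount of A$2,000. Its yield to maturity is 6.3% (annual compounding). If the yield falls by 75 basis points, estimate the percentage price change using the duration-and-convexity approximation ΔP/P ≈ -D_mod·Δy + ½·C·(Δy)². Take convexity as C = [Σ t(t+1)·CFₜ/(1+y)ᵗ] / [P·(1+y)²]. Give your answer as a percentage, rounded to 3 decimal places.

With y = 0.063:
  t   CF        PV=CF/(1+0.063)^t    t·PV        t(t+1)·PV
  1       135.00       126.9991       126.9991         253.9981
  2       135.00       119.4723       238.9446         716.8338
  3       135.00       112.3916       337.1749       1,348.6996
  4       135.00       105.7306       422.9224       2,114.6121
  5     2,135.00     1,573.0103     7,865.0513      47,190.3080
  Σ                  2,037.6039     8,991.0923      51,624.4515
P = 2,037.6039; D_Mac = 4.41258 yrs; D_mod = 4.15106 yrs; C = 22.42173.
Duration effect: -4.15106 × (-0.0075) = +0.031133
Convexity effect: 0.5 × 22.42173 × (-0.0075)² = +0.0006306
ΔP/P ≈ +0.031133 + 0.0006306 = +0.031764 = +3.1764%.

+3.176%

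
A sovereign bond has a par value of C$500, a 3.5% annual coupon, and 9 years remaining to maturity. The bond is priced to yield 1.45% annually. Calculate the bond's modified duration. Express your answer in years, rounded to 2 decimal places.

7.86 years

Periodic yield y = 0.0145. First find Macaulay duration:
  t   CF        PV=CF/(1+0.0145)^t    t·PV
  1        17.50        17.2499        17.2499
  2        17.50        17.0033        34.0067
  3        17.50        16.7603        50.2809
  4        17.50        16.5208        66.0830
  5        17.50        16.2846        81.4231
  6        17.50        16.0519        96.3112
  7        17.50        15.8224       110.7571
  8        17.50        15.5963       124.7704
  9       517.50       454.6130     4,091.5174
  Σ                    585.9026     4,672.3998
P = 585.9026; Macaulay duration = 4,672.3998 / 585.9026 = 7.97470 years.
Modified duration = D_Mac / (1 + y) = 7.97470 / 1.0145 = 7.86072 years.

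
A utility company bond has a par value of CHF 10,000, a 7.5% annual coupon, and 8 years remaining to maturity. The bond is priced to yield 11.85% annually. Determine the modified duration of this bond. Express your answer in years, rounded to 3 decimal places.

Periodic yield y = 0.1185. First find Macaulay duration:
  t   CF        PV=CF/(1+0.1185)^t    t·PV
  1       750.00       670.5409       670.5409
  2       750.00       599.5001     1,199.0003
  3       750.00       535.9858     1,607.9575
  4       750.00       479.2006     1,916.8022
  5       750.00       428.4314     2,142.1571
  6       750.00       383.0411     2,298.2464
  7       750.00       342.4596     2,397.2172
  8    10,750.00     4,388.5450    35,108.3601
  Σ                  7,827.7045    47,340.2816
P = 7,827.7045; Macaulay duration = 47,340.2816 / 7,827.7045 = 6.04779 years.
Modified duration = D_Mac / (1 + y) = 6.04779 / 1.1185 = 5.40705 years.

5.407 years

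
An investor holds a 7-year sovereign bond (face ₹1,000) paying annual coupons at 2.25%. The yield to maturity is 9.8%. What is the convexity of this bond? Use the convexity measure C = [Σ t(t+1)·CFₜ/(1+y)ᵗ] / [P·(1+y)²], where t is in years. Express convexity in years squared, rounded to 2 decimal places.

41.33

With y = 0.098:
  t   CF        PV=CF/(1+0.098)^t    t·PV        t(t+1)·PV
  1        22.50        20.4918        20.4918          40.9836
  2        22.50        18.6628        37.3257         111.9771
  3        22.50        16.9971        50.9914         203.9655
  4        22.50        15.4801        61.9203         309.6016
  5        22.50        14.0984        70.4922         422.9530
  6        22.50        12.8401        77.0406         539.2843
  7     1,022.50       531.4311     3,720.0174      29,760.1395
  Σ                    630.0014     4,038.2794      31,388.9045
P = 630.0014.
Convexity = Σ t(t+1)·PV / [P·(1+y)²] = 31,388.9045 / (630.0014 × 1.205604) = 41.32662.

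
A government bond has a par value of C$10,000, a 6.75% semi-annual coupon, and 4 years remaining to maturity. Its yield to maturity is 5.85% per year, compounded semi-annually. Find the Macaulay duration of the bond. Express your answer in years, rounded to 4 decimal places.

Periodic yield y = 0.02925. Discount each cash flow and weight by its period:
  t   CF        PV=CF/(1+0.02925)^t    t·PV
  1       337.50       327.9087       327.9087
  2       337.50       318.5899       637.1798
  3       337.50       309.5360       928.6080
  4       337.50       300.7394     1,202.9574
  5       337.50       292.1927     1,460.9636
  6       337.50       283.8890     1,703.3338
  7       337.50       275.8212     1,930.7484
  8    10,337.50     8,208.2111    65,665.6888
  Σ                 10,316.8879    73,857.3886
Price P = Σ PV = 10,316.8879.
Macaulay duration = Σ(t·PV) / P = 73,857.3886 / 10,316.8879 = 7.15888 half-year periods.
In years: 7.15888 / 2 = 3.57944 years.

3.5794 years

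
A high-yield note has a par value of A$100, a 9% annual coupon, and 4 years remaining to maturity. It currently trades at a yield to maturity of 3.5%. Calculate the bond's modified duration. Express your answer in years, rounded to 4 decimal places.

Periodic yield y = 0.035. First find Macaulay duration:
  t   CF        PV=CF/(1+0.035)^t    t·PV
  1         9.00         8.6957         8.6957
  2         9.00         8.4016        16.8032
  3         9.00         8.1175        24.3525
  4       109.00        94.9872       379.9488
  Σ                    120.2019       429.8001
P = 120.2019; Macaulay duration = 429.8001 / 120.2019 = 3.57565 years.
Modified duration = D_Mac / (1 + y) = 3.57565 / 1.035 = 3.45473 years.

3.4547 years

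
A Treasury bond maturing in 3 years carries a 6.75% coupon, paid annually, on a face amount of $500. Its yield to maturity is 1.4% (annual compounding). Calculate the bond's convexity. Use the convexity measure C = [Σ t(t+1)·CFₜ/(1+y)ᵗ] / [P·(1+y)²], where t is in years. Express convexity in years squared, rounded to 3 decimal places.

10.780

With y = 0.014:
  t   CF        PV=CF/(1+0.014)^t    t·PV        t(t+1)·PV
  1        33.75        33.2840        33.2840          66.5680
  2        33.75        32.8245        65.6490         196.9469
  3       533.75       511.9458     1,535.8375       6,143.3501
  Σ                    578.0544     1,634.7705       6,406.8651
P = 578.0544.
Convexity = Σ t(t+1)·PV / [P·(1+y)²] = 6,406.8651 / (578.0544 × 1.028196) = 10.77956.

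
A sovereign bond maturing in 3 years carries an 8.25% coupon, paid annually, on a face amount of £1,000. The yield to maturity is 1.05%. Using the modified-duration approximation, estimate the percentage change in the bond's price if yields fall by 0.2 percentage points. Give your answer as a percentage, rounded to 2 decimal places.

Periodic yield y = 0.0105. Modified duration first:
  t   CF        PV=CF/(1+0.0105)^t    t·PV
  1        82.50        81.6428        81.6428
  2        82.50        80.7944       161.5888
  3     1,082.50     1,049.1050     3,147.3150
  Σ                  1,211.5421     3,390.5465
P = 1,211.5421; D_Mac = 2.79854 yrs; D_mod = 2.79854/(1+0.0105) = 2.76946 yrs.
ΔP/P ≈ -D_mod · Δy = -2.76946 × (-0.002) = +0.005539 = +0.5539%.

+0.55%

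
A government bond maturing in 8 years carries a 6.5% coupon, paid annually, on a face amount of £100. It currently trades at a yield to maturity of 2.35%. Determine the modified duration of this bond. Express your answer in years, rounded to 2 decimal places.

6.54 years

Periodic yield y = 0.0235. First find Macaulay duration:
  t   CF        PV=CF/(1+0.0235)^t    t·PV
  1         6.50         6.3508         6.3508
  2         6.50         6.2049        12.4099
  3         6.50         6.0625        18.1874
  4         6.50         5.9233        23.6931
  5         6.50         5.7873        28.9364
  6         6.50         5.6544        33.9264
  7         6.50         5.5246        38.6720
  8       106.50        88.4396       707.5169
  Σ                    129.9473       869.6928
P = 129.9473; Macaulay duration = 869.6928 / 129.9473 = 6.69266 years.
Modified duration = D_Mac / (1 + y) = 6.69266 / 1.0235 = 6.53899 years.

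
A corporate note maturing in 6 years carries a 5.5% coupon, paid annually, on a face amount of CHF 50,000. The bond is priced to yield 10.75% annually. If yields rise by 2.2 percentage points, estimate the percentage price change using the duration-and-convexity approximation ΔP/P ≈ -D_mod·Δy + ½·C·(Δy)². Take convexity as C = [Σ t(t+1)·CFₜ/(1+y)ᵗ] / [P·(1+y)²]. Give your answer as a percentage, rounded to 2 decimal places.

With y = 0.1075:
  t   CF        PV=CF/(1+0.1075)^t    t·PV        t(t+1)·PV
  1     2,750.00     2,483.0700     2,483.0700       4,966.1400
  2     2,750.00     2,242.0496     4,484.0993      13,452.2978
  3     2,750.00     2,024.4241     6,073.2722      24,293.0887
  4     2,750.00     1,827.9224     7,311.6896      36,558.4479
  5     2,750.00     1,650.4943     8,252.4713      49,514.8279
  6    52,750.00    28,586.4387   171,518.6323   1,200,630.4262
  Σ                 38,814.3991   200,123.2347   1,329,415.2286
P = 38,814.3991; D_Mac = 5.15590 yrs; D_mod = 4.65544 yrs; C = 27.92417.
Duration effect: -4.65544 × (+0.022) = -0.102420
Convexity effect: 0.5 × 27.92417 × (0.022)² = +0.0067576
ΔP/P ≈ -0.102420 + 0.0067576 = -0.095662 = -9.5662%.

-9.57%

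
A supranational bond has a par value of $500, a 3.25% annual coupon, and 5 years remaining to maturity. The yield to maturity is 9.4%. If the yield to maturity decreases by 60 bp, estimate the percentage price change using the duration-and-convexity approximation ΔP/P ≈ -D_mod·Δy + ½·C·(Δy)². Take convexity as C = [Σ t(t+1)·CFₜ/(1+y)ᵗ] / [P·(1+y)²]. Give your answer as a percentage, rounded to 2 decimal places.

+2.59%

With y = 0.094:
  t   CF        PV=CF/(1+0.094)^t    t·PV        t(t+1)·PV
  1        16.25        14.8537        14.8537          29.7075
  2        16.25        13.5775        27.1549          81.4648
  3        16.25        12.4108        37.2325         148.9302
  4        16.25        11.3445        45.3779         226.8893
  5       516.25       329.4378     1,647.1891       9,883.1346
  Σ                    381.6243     1,771.8082      10,370.1264
P = 381.6243; D_Mac = 4.64281 yrs; D_mod = 4.24388 yrs; C = 22.70457.
Duration effect: -4.24388 × (-0.006) = +0.025463
Convexity effect: 0.5 × 22.70457 × (-0.006)² = +0.0004087
ΔP/P ≈ +0.025463 + 0.0004087 = +0.025872 = +2.5872%.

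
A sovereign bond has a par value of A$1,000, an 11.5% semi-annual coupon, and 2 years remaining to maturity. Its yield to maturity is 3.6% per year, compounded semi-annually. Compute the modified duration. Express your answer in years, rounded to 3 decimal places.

1.822 years

Periodic yield y = 0.018. First find Macaulay duration:
  t   CF        PV=CF/(1+0.018)^t    t·PV
  1        57.50        56.4833        56.4833
  2        57.50        55.4846       110.9692
  3        57.50        54.5035       163.5105
  4     1,057.50       984.6667     3,938.6669
  Σ                  1,151.1381     4,269.6299
P = 1,151.1381; Macaulay duration = 4,269.6299 / 1,151.1381 = 3.70905 half-year periods = 1.85453 years.
Modified duration = D_Mac / (1 + y) = 1.85453 / 1.018 = 1.82173 years.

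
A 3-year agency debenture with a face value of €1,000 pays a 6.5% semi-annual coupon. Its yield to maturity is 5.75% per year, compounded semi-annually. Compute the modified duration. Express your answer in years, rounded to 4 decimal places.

2.6987 years

Periodic yield y = 0.02875. First find Macaulay duration:
  t   CF        PV=CF/(1+0.02875)^t    t·PV
  1        32.50        31.5917        31.5917
  2        32.50        30.7089        61.4177
  3        32.50        29.8507        89.5520
  4        32.50        29.0164       116.0657
  5        32.50        28.2055       141.0276
  6     1,032.50       871.0257     5,226.1542
  Σ                  1,020.3989     5,665.8089
P = 1,020.3989; Macaulay duration = 5,665.8089 / 1,020.3989 = 5.55254 half-year periods = 2.77627 years.
Modified duration = D_Mac / (1 + y) = 2.77627 / 1.02875 = 2.69868 years.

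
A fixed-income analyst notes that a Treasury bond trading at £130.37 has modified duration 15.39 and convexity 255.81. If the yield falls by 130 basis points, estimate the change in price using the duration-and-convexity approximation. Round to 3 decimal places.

+£28.901

Duration effect: -D_mod·Δy = -15.39 × (-0.013) = +0.200070
Convexity effect: ½·C·(Δy)² = 0.5 × 255.81 × (-0.013)² = +0.021615945
ΔP/P ≈ +0.200070 + 0.021615945 = +0.221685945
ΔP ≈ 130.37 × (+0.221685945) = +28.90119664965.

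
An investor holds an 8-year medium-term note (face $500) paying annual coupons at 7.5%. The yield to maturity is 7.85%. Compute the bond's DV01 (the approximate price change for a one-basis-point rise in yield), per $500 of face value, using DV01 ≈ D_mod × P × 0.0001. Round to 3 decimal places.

Periodic yield y = 0.0785.
  t   CF        PV=CF/(1+0.0785)^t    t·PV
  1        37.50        34.7705        34.7705
  2        37.50        32.2397        64.4794
  3        37.50        29.8931        89.6793
  4        37.50        27.7173       110.8691
  5        37.50        25.6998       128.4992
  6        37.50        23.8292       142.9755
  7        37.50        22.0948       154.6637
  8       537.50       293.6414     2,349.1311
  Σ                    489.8859     3,075.0678
P = 489.8859; D_Mac = 6.27711 yrs; D_mod = 5.82022 yrs.
DV01 ≈ 5.82022 × 489.8859 × 0.0001 = 0.285125.

$0.285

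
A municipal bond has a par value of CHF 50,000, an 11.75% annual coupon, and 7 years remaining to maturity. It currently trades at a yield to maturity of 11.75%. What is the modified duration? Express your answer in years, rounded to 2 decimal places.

4.60 years

Periodic yield y = 0.1175. First find Macaulay duration:
  t   CF        PV=CF/(1+0.1175)^t    t·PV
  1     5,875.00     5,257.2707     5,257.2707
  2     5,875.00     4,704.4928     9,408.9856
  3     5,875.00     4,209.8369    12,629.5108
  4     5,875.00     3,767.1919    15,068.7676
  5     5,875.00     3,371.0889    16,855.4447
  6     5,875.00     3,016.6344    18,099.8064
  7    55,875.00    25,673.4843   179,714.3902
  Σ                 50,000.0000   257,034.1761
P = 50,000.0000; Macaulay duration = 257,034.1761 / 50,000.0000 = 5.14068 years.
Modified duration = D_Mac / (1 + y) = 5.14068 / 1.1175 = 4.60016 years.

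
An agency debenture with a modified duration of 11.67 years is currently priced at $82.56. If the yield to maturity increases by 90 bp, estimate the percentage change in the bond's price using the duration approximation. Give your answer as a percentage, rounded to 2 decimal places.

Duration approximation: ΔP/P ≈ -D_mod · Δy = -11.67 × (+0.009) = -0.105030.
As a percentage: -10.5030%.

-10.50%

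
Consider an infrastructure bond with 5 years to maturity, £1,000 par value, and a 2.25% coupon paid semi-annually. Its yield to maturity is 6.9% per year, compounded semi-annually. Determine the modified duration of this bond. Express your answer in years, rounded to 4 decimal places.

4.5645 years

Periodic yield y = 0.0345. First find Macaulay duration:
  t   CF        PV=CF/(1+0.0345)^t    t·PV
  1        11.25        10.8748        10.8748
  2        11.25        10.5121        21.0243
  3        11.25        10.1616        30.4847
  4        11.25         9.8227        39.2908
  5        11.25         9.4951        47.4756
  6        11.25         9.1785        55.0707
  7        11.25         8.8724        62.1065
  8        11.25         8.5765        68.6118
  9        11.25         8.2904        74.6140
  10    1,011.25       720.3666     7,203.6663
  Σ                    806.1507     7,613.2195
P = 806.1507; Macaulay duration = 7,613.2195 / 806.1507 = 9.44392 half-year periods = 4.72196 years.
Modified duration = D_Mac / (1 + y) = 4.72196 / 1.0345 = 4.56448 years.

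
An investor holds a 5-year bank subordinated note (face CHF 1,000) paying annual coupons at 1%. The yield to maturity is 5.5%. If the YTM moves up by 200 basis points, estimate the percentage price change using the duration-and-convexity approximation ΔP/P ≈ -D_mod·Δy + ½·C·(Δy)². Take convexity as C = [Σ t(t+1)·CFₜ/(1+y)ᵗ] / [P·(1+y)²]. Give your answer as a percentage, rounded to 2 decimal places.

-8.74%

With y = 0.055:
  t   CF        PV=CF/(1+0.055)^t    t·PV        t(t+1)·PV
  1        10.00         9.4787         9.4787          18.9573
  2        10.00         8.9845        17.9690          53.9071
  3        10.00         8.5161        25.5484         102.1936
  4        10.00         8.0722        32.2887         161.4433
  5     1,010.00       772.7857     3,863.9285      23,183.5709
  Σ                    807.8372     3,949.2133      23,520.0724
P = 807.8372; D_Mac = 4.88863 yrs; D_mod = 4.63377 yrs; C = 26.15832.
Duration effect: -4.63377 × (+0.02) = -0.092675
Convexity effect: 0.5 × 26.15832 × (0.02)² = +0.0052317
ΔP/P ≈ -0.092675 + 0.0052317 = -0.087444 = -8.7444%.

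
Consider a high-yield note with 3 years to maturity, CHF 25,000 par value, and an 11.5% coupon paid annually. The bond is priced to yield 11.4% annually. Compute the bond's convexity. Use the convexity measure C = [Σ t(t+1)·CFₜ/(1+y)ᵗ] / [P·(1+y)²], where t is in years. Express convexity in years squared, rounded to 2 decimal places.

8.39

With y = 0.114:
  t   CF        PV=CF/(1+0.114)^t    t·PV        t(t+1)·PV
  1     2,875.00     2,580.7899     2,580.7899       5,161.5799
  2     2,875.00     2,316.6876     4,633.3751      13,900.1254
  3    27,875.00    20,163.1928    60,489.5785     241,958.3140
  Σ                 25,060.6703    67,703.7436     261,020.0193
P = 25,060.6703.
Convexity = Σ t(t+1)·PV / [P·(1+y)²] = 261,020.0193 / (25,060.6703 × 1.240996) = 8.39287.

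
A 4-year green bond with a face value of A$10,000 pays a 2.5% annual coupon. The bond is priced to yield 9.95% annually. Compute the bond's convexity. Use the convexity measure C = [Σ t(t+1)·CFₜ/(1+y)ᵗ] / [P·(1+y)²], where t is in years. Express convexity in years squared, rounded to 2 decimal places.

15.62

With y = 0.0995:
  t   CF        PV=CF/(1+0.0995)^t    t·PV        t(t+1)·PV
  1       250.00       227.3761       227.3761         454.7522
  2       250.00       206.7995       413.5991       1,240.7972
  3       250.00       188.0851       564.2552       2,257.0208
  4    10,250.00     7,013.6313    28,054.5251     140,272.6256
  Σ                  7,635.8920    29,259.7555     144,225.1957
P = 7,635.8920.
Convexity = Σ t(t+1)·PV / [P·(1+y)²] = 144,225.1957 / (7,635.8920 × 1.208900) = 15.62395.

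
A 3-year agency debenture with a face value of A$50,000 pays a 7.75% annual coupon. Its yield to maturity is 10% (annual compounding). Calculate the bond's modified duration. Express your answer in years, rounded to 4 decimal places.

2.5299 years

Periodic yield y = 0.1. First find Macaulay duration:
  t   CF        PV=CF/(1+0.1)^t    t·PV
  1     3,875.00     3,522.7273     3,522.7273
  2     3,875.00     3,202.4793     6,404.9587
  3    53,875.00    40,477.0849   121,431.2547
  Σ                 47,202.2915   131,358.9406
P = 47,202.2915; Macaulay duration = 131,358.9406 / 47,202.2915 = 2.78289 years.
Modified duration = D_Mac / (1 + y) = 2.78289 / 1.1 = 2.52990 years.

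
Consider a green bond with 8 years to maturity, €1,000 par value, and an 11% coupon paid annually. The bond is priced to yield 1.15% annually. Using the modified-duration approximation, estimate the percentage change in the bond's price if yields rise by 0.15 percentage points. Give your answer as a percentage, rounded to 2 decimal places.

Periodic yield y = 0.0115. Modified duration first:
  t   CF        PV=CF/(1+0.0115)^t    t·PV
  1       110.00       108.7494       108.7494
  2       110.00       107.5130       215.0260
  3       110.00       106.2906       318.8719
  4       110.00       105.0822       420.3288
  5       110.00       103.8875       519.4374
  6       110.00       102.7064       616.2382
  7       110.00       101.5387       710.7707
  8     1,110.00     1,012.9684     8,103.7469
  Σ                  1,748.7361    11,013.1693
P = 1,748.7361; D_Mac = 6.29779 yrs; D_mod = 6.29779/(1+0.0115) = 6.22619 yrs.
ΔP/P ≈ -D_mod · Δy = -6.22619 × (+0.0015) = -0.009339 = -0.9339%.

-0.93%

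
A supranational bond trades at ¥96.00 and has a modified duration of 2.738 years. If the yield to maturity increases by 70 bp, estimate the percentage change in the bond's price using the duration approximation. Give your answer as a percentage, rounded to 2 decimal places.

-1.92%

Duration approximation: ΔP/P ≈ -D_mod · Δy = -2.738 × (+0.007) = -0.019166.
As a percentage: -1.9166%.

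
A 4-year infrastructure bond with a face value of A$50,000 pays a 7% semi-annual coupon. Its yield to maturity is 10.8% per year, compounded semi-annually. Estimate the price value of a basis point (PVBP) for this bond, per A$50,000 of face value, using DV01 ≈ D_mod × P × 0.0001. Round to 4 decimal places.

Periodic yield y = 0.054.
  t   CF        PV=CF/(1+0.054)^t    t·PV
  1     1,750.00     1,660.3416     1,660.3416
  2     1,750.00     1,575.2766     3,150.5532
  3     1,750.00     1,494.5698     4,483.7095
  4     1,750.00     1,417.9980     5,671.9918
  5     1,750.00     1,345.3491     6,726.7455
  6     1,750.00     1,276.4223     7,658.5338
  7     1,750.00     1,211.0269     8,477.1880
  8    51,750.00    33,977.0342   271,816.2735
  Σ                 43,958.0184   309,645.3369
P = 43,958.0184; D_Mac = 7.04412 half-year periods = 3.52206 yrs; D_mod = 3.34161 yrs.
DV01 ≈ 3.34161 × 43,958.0184 × 0.0001 = 14.689058.

A$14.6891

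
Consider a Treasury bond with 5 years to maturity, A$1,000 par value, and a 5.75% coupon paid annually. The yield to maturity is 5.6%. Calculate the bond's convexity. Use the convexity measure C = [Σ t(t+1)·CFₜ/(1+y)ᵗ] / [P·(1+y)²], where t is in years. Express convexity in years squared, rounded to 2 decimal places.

With y = 0.056:
  t   CF        PV=CF/(1+0.056)^t    t·PV        t(t+1)·PV
  1        57.50        54.4508        54.4508         108.9015
  2        57.50        51.5632       103.1264         309.3793
  3        57.50        48.8288       146.4864         585.9457
  4        57.50        46.2394       184.9576         924.7880
  5     1,057.50       805.3057     4,026.5286      24,159.1717
  Σ                  1,006.3879     4,515.5498      26,088.1861
P = 1,006.3879.
Convexity = Σ t(t+1)·PV / [P·(1+y)²] = 26,088.1861 / (1,006.3879 × 1.115136) = 23.24613.

23.25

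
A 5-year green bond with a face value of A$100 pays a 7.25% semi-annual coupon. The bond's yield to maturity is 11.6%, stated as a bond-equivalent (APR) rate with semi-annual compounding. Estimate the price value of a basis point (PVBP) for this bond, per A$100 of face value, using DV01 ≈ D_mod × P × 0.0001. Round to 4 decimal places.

A$0.0333

Periodic yield y = 0.058.
  t   CF        PV=CF/(1+0.058)^t    t·PV
  1        3.625         3.4263         3.4263
  2        3.625         3.2384         6.4769
  3        3.625         3.0609         9.1827
  4        3.625         2.8931        11.5725
  5        3.625         2.7345        13.6726
  6        3.625         2.5846        15.5076
  7        3.625         2.4429        17.1004
  8        3.625         2.3090        18.4719
  9        3.625         2.1824        19.6417
  10     103.625        58.9668       589.6684
  Σ                     83.8390       704.7210
P = 83.8390; D_Mac = 8.40564 half-year periods = 4.20282 yrs; D_mod = 3.97242 yrs.
DV01 ≈ 3.97242 × 83.8390 × 0.0001 = 0.033304.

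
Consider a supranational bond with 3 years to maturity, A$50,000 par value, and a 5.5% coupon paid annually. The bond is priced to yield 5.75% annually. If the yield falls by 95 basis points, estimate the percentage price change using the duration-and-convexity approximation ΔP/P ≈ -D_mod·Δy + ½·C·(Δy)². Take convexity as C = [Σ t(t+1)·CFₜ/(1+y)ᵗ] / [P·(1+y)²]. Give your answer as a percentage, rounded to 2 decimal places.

With y = 0.0575:
  t   CF        PV=CF/(1+0.0575)^t    t·PV        t(t+1)·PV
  1     2,750.00     2,600.4728     2,600.4728       5,200.9456
  2     2,750.00     2,459.0759     4,918.1519      14,754.4557
  3    52,750.00    44,604.7732   133,814.3197     535,257.2788
  Σ                 49,664.3220   141,332.9444     555,212.6801
P = 49,664.3220; D_Mac = 2.84576 yrs; D_mod = 2.69103 yrs; C = 9.99664.
Duration effect: -2.69103 × (-0.0095) = +0.025565
Convexity effect: 0.5 × 9.99664 × (-0.0095)² = +0.0004511
ΔP/P ≈ +0.025565 + 0.0004511 = +0.026016 = +2.6016%.

+2.60%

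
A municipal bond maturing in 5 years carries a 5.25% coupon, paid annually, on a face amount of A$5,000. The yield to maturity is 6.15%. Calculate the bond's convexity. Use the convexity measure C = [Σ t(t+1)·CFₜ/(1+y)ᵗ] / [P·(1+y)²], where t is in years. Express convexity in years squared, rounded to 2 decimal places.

23.21

With y = 0.0615:
  t   CF        PV=CF/(1+0.0615)^t    t·PV        t(t+1)·PV
  1       262.50       247.2916       247.2916         494.5831
  2       262.50       232.9643       465.9285       1,397.7856
  3       262.50       219.4670       658.4011       2,633.6045
  4       262.50       206.7518       827.0072       4,135.0361
  5     5,262.50     3,904.7400    19,523.6998     117,142.1986
  Σ                  4,811.2146    21,722.3282     125,803.2080
P = 4,811.2146.
Convexity = Σ t(t+1)·PV / [P·(1+y)²] = 125,803.2080 / (4,811.2146 × 1.126782) = 23.20582.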